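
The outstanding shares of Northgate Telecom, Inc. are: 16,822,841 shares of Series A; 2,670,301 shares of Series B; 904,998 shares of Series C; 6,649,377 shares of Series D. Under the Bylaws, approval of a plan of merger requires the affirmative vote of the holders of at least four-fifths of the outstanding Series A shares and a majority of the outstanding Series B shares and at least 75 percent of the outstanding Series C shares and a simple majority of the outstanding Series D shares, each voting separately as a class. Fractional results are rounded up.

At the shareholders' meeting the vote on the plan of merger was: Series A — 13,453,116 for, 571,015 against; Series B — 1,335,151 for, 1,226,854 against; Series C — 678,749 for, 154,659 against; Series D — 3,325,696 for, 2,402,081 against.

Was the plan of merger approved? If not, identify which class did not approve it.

Not approved — the Series A shares did not give the required vote.

Series A: 4/5 of 16822841 = 13458272.80, rounded up to 13458273; 13,458,273 required, 13,453,116 in favor — not approved.
Series B: a majority of 2670301 is 1335151; 1,335,151 required, 1,335,151 in favor — approved.
Series C: 3/4 of 904998 = 678748.50, rounded up to 678749; 678,749 required, 678,749 in favor — approved.
Series D: a majority of 6649377 is 3324689; 3,324,689 required, 3,325,696 in favor — approved.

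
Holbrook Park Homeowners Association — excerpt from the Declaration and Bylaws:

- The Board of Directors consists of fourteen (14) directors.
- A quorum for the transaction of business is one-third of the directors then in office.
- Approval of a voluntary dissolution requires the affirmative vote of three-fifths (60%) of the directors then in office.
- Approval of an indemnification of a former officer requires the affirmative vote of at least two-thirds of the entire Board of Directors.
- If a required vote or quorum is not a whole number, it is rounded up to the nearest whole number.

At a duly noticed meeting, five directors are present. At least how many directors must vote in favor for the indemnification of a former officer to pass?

10

The indemnification of a former officer requires two-thirds of the entire Board of Directors (14).
2/3 of 14 = 9.33, rounded up to 10.
(Only 5 can vote, so the indemnification of a former officer cannot pass at this meeting, but the required vote is still 10.)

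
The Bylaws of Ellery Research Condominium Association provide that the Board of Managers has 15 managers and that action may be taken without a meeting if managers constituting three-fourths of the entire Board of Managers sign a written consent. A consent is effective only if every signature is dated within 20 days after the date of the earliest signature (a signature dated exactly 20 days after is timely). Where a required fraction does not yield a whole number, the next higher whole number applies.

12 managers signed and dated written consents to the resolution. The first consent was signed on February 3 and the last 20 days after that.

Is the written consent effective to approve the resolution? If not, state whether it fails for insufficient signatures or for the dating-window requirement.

Signatures required: three-fourths of 15 — 3/4 of 15 = 11.25, rounded up to 12, so 12 needed; 12 signed. Sufficient.
Dating window: the latest signature is 20 days after the earliest; the limit is 20 days. Within the window.

Effective — both the signature and dating-window requirements are satisfied.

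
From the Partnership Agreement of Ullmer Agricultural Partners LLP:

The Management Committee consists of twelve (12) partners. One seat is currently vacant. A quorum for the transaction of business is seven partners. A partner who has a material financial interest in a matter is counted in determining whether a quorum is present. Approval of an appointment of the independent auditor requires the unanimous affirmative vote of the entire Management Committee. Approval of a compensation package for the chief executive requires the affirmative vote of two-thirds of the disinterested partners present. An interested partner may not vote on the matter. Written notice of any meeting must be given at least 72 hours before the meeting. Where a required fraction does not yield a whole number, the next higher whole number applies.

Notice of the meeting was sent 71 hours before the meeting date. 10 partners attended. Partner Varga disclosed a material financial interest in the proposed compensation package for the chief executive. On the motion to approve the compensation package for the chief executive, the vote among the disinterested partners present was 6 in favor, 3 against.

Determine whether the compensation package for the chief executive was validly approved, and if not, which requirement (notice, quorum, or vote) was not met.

Invalid — notice requirement not satisfied.

Notice: 71 hours given; 72 required (71 < 72). Not satisfied.
Quorum: 10 present (interested partners count toward quorum); quorum is 7. Satisfied.
Vote: the compensation package for the chief executive requires two-thirds of the disinterested partners present (10 − 1 = 9). 2/3 of 9 = 6, so 6 affirmative votes are needed; 6 voted in favor. Satisfied.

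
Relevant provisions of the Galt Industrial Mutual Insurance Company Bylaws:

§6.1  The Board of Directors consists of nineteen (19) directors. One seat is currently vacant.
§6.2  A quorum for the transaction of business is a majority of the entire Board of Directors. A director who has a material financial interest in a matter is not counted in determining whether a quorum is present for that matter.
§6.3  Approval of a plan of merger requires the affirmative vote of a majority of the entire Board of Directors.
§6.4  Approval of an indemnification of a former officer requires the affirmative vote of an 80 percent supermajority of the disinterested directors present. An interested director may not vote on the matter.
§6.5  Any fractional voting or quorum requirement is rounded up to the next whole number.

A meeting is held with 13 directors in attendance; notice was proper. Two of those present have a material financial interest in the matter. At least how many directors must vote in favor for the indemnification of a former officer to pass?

9

The indemnification of a former officer requires four-fifths of the disinterested directors present (13 − 2 = 11).
4/5 of 11 = 8.80, rounded up to 9.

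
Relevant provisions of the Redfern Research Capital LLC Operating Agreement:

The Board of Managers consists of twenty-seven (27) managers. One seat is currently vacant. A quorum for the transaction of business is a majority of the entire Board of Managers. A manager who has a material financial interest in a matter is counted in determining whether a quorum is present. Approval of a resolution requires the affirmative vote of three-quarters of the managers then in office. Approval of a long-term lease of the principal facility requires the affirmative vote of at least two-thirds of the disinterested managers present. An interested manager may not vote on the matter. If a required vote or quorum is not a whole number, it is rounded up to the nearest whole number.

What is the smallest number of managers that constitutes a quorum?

A majority of 27 is 14.

14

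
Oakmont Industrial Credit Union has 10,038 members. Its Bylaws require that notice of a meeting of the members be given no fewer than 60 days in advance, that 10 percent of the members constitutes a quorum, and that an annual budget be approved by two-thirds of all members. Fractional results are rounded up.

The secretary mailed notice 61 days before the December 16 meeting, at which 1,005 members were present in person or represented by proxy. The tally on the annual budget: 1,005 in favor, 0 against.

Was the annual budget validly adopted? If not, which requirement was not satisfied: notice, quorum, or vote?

Notice: 61 days given; 60 required. Satisfied.
Quorum: 10% of 10,038 = 1,003.80, rounded up to 1,004; 1,005 present. Satisfied.
Vote: requires two-thirds of all members (10,038); 2/3 of 10038 = 6692, so 6,692 needed; 1,005 in favor. Not satisfied.

Invalid — vote requirement not satisfied.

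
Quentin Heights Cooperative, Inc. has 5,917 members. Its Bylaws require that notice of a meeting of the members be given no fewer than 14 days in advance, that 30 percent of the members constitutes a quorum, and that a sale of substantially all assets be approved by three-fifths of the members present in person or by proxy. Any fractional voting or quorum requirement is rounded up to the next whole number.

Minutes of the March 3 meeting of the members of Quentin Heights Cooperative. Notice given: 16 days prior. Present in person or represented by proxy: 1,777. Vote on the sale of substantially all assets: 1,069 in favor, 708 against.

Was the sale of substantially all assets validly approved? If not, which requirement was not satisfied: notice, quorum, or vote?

Valid — all requirements satisfied.

Notice: 16 days given; 14 required. Satisfied.
Quorum: 30% of 5,917 = 1,775.10, rounded up to 1,776; 1,777 present. Satisfied.
Vote: requires three-fifths of those present (1,777); 3/5 of 1777 = 1066.20, rounded up to 1067, so 1,067 needed; 1,069 in favor. Satisfied.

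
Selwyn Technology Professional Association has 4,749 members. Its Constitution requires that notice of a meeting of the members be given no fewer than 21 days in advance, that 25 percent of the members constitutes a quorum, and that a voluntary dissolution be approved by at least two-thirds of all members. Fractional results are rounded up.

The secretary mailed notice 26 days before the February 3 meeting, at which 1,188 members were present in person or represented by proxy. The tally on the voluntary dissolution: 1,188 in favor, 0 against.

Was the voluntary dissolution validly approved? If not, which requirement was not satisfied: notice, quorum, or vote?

Invalid — vote requirement not satisfied.

Notice: 26 days given; 21 required. Satisfied.
Quorum: 25% of 4,749 = 1,187.25, rounded up to 1,188; 1,188 present. Satisfied.
Vote: requires two-thirds of all members (4,749); 2/3 of 4749 = 3166, so 3,166 needed; 1,188 in favor. Not satisfied.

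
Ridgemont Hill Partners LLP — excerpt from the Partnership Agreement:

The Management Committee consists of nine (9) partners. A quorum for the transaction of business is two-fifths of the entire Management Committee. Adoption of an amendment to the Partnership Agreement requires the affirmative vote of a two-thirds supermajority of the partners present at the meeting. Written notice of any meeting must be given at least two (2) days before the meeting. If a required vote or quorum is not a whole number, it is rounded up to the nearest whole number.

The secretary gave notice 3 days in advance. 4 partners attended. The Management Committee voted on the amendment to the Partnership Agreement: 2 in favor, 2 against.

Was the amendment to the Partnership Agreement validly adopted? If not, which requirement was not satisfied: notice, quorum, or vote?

Invalid — vote requirement not satisfied.

Notice: 3 days given; 2 required (3 ≥ 2). Satisfied.
Quorum: 4 present; quorum is 4. Satisfied.
Vote: the amendment to the Partnership Agreement requires two-thirds of the partners present (4). 2/3 of 4 = 2.67, rounded up to 3, so 3 affirmative votes are needed; 2 voted in favor. Not satisfied.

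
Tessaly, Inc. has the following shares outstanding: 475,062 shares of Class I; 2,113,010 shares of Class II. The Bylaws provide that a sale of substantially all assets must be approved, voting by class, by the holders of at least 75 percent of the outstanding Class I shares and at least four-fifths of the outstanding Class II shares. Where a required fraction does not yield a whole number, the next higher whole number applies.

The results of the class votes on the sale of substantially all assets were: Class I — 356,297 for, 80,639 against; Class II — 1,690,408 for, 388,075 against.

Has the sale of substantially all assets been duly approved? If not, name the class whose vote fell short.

Approved — every class gave the required vote.

Class I: 3/4 of 475062 = 356296.50, rounded up to 356297; 356,297 required, 356,297 in favor — approved.
Class II: 4/5 of 2113010 = 1690408; 1,690,408 required, 1,690,408 in favor — approved.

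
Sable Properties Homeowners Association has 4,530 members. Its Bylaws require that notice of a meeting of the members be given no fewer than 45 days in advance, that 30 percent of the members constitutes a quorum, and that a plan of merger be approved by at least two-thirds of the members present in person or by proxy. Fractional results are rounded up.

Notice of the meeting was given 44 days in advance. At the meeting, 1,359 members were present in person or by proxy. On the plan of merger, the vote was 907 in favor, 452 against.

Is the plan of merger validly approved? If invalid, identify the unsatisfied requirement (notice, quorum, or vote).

Invalid — notice requirement not satisfied.

Notice: 44 days given; 45 required. Not satisfied.
Quorum: 30% of 4,530 = 1,359; 1,359 present. Satisfied.
Vote: requires two-thirds of those present (1,359); 2/3 of 1359 = 906, so 906 needed; 907 in favor. Satisfied.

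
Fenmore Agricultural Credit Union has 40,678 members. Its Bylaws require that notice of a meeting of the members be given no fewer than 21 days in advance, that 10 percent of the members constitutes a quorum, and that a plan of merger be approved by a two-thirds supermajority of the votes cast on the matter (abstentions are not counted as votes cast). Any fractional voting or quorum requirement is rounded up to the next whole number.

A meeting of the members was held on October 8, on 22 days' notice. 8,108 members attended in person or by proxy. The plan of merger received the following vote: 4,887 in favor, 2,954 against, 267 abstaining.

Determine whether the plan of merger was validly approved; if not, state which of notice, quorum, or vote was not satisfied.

Invalid — vote requirement not satisfied.

Notice: 22 days given; 21 required. Satisfied.
Quorum: 10% of 40,678 = 4,067.80, rounded up to 4,068; 8,108 present. Satisfied.
Vote: requires two-thirds of the votes cast (8,108 − 267 abstaining = 7,841); 2/3 of 7841 = 5227.33, rounded up to 5228, so 5,228 needed; 4,887 in favor. Not satisfied.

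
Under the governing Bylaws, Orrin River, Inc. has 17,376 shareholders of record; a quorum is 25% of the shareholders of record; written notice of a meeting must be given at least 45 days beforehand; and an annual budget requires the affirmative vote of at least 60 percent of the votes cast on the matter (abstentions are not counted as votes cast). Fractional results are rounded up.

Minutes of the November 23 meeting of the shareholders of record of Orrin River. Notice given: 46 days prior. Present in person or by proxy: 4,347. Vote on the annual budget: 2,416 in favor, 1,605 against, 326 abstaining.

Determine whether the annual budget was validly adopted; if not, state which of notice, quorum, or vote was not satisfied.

Valid — all requirements satisfied.

Notice: 46 days given; 45 required. Satisfied.
Quorum: 25% of 17,376 = 4,344; 4,347 present. Satisfied.
Vote: requires three-fifths of the votes cast (4,347 − 326 abstaining = 4,021); 3/5 of 4021 = 2412.60, rounded up to 2413, so 2,413 needed; 2,416 in favor. Satisfied.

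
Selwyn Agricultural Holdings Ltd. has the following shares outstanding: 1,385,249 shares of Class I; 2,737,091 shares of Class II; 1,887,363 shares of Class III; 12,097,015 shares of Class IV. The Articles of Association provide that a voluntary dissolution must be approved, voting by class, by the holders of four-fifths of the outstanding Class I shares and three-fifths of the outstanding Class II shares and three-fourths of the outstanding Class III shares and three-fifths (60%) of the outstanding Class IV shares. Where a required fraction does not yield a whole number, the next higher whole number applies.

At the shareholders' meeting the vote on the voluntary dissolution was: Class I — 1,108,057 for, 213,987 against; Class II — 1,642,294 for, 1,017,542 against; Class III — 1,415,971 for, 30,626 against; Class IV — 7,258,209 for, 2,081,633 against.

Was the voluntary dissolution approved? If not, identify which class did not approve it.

Not approved — the Class I shares did not give the required vote.

Class I: 4/5 of 1385249 = 1108199.20, rounded up to 1108200; 1,108,200 required, 1,108,057 in favor — not approved.
Class II: 3/5 of 2737091 = 1642254.60, rounded up to 1642255; 1,642,255 required, 1,642,294 in favor — approved.
Class III: 3/4 of 1887363 = 1415522.25, rounded up to 1415523; 1,415,523 required, 1,415,971 in favor — approved.
Class IV: 3/5 of 12097015 = 7258209; 7,258,209 required, 7,258,209 in favor — approved.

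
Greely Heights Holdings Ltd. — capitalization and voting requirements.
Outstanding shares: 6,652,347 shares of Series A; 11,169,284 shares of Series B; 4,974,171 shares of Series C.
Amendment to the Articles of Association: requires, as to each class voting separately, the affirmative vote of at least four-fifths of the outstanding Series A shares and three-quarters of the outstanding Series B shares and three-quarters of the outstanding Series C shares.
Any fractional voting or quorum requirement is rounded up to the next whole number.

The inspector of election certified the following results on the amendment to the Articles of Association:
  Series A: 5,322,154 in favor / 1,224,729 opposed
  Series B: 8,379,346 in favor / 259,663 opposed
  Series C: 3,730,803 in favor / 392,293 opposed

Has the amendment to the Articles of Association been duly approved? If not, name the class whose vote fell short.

Series A: 4/5 of 6652347 = 5321877.60, rounded up to 5321878; 5,321,878 required, 5,322,154 in favor — approved.
Series B: 3/4 of 11169284 = 8376963; 8,376,963 required, 8,379,346 in favor — approved.
Series C: 3/4 of 4974171 = 3730628.25, rounded up to 3730629; 3,730,629 required, 3,730,803 in favor — approved.

Approved — every class gave the required vote.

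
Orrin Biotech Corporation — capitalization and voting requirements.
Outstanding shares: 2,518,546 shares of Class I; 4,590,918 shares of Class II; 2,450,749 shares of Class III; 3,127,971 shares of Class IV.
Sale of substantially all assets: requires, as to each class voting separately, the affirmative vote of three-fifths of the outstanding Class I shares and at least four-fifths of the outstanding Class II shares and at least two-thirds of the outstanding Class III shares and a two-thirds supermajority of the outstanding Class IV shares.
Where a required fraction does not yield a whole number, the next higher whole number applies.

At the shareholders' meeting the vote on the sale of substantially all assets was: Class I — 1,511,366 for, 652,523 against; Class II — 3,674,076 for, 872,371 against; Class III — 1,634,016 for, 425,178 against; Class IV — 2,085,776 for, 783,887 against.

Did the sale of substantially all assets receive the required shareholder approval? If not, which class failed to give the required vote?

Class I: 3/5 of 2518546 = 1511127.60, rounded up to 1511128; 1,511,128 required, 1,511,366 in favor — approved.
Class II: 4/5 of 4590918 = 3672734.40, rounded up to 3672735; 3,672,735 required, 3,674,076 in favor — approved.
Class III: 2/3 of 2450749 = 1633832.67, rounded up to 1633833; 1,633,833 required, 1,634,016 in favor — approved.
Class IV: 2/3 of 3127971 = 2085314; 2,085,314 required, 2,085,776 in favor — approved.

Approved — every class gave the required vote.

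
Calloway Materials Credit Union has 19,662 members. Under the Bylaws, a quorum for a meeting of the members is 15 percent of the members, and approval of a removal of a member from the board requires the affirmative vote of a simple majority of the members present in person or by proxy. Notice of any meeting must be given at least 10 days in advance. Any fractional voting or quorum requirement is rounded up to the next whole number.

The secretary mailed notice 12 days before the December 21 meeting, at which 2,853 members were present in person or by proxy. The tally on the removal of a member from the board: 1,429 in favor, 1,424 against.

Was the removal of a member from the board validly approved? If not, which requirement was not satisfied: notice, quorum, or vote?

Notice: 12 days given; 10 required. Satisfied.
Quorum: 15% of 19,662 = 2,949.30, rounded up to 2,950; 2,853 present. Not satisfied.
Vote: requires a majority of those present (2,853); a majority of 2853 is 1427, so 1,427 needed; 1,429 in favor. Satisfied.

Invalid — quorum requirement not satisfied.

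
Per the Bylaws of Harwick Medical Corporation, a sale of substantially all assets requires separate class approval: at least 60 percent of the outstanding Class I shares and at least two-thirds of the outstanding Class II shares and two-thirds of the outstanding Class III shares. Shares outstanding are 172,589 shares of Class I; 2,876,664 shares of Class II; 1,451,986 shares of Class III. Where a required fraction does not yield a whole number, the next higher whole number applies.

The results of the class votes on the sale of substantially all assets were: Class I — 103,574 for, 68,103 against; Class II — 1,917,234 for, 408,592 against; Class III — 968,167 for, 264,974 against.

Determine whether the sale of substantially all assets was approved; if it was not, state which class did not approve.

Not approved — the Class II shares did not give the required vote.

Class I: 3/5 of 172589 = 103553.40, rounded up to 103554; 103,554 required, 103,574 in favor — approved.
Class II: 2/3 of 2876664 = 1917776; 1,917,776 required, 1,917,234 in favor — not approved.
Class III: 2/3 of 1451986 = 967990.67, rounded up to 967991; 967,991 required, 968,167 in favor — approved.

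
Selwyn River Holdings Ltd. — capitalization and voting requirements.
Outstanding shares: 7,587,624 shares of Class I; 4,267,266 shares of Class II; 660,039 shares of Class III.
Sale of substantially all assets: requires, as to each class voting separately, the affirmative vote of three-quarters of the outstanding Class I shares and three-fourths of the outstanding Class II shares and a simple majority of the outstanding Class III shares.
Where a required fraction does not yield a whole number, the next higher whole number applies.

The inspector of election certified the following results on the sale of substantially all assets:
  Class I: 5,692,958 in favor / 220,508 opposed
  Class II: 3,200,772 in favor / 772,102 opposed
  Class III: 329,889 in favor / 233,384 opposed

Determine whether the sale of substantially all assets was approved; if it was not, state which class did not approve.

Class I: 3/4 of 7587624 = 5690718; 5,690,718 required, 5,692,958 in favor — approved.
Class II: 3/4 of 4267266 = 3200449.50, rounded up to 3200450; 3,200,450 required, 3,200,772 in favor — approved.
Class III: a majority of 660039 is 330020; 330,020 required, 329,889 in favor — not approved.

Not approved — the Class III shares did not give the required vote.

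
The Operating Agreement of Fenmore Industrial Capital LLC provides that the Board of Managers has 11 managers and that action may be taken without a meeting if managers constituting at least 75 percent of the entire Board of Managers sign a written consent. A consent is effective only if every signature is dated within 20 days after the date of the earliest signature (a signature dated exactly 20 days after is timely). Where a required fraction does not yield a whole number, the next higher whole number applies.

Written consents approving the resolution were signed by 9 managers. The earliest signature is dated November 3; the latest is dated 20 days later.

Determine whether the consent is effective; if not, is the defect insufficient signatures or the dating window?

Effective — both the signature and dating-window requirements are satisfied.

Signatures required: at least 75 percent of 11 — 3/4 of 11 = 8.25, rounded up to 9, so 9 needed; 9 signed. Sufficient.
Dating window: the latest signature is 20 days after the earliest; the limit is 20 days. Within the window.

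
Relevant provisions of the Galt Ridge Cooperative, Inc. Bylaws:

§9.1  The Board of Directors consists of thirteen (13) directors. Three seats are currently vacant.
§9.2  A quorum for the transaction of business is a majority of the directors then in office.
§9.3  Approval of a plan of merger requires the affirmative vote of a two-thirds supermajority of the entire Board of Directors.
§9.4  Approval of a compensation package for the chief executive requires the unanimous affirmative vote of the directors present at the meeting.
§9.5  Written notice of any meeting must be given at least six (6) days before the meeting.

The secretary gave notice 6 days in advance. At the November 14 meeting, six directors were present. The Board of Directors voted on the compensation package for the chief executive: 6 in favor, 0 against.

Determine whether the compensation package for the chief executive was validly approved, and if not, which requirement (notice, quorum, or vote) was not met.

Notice: 6 days given; 6 required (6 ≥ 6). Satisfied.
Quorum: 6 present; quorum is 6. Satisfied.
Vote: the compensation package for the chief executive requires the unanimous vote of the directors present (6). Unanimous means all 6, so 6 affirmative votes are needed; 6 voted in favor. Satisfied.

Valid — all requirements satisfied.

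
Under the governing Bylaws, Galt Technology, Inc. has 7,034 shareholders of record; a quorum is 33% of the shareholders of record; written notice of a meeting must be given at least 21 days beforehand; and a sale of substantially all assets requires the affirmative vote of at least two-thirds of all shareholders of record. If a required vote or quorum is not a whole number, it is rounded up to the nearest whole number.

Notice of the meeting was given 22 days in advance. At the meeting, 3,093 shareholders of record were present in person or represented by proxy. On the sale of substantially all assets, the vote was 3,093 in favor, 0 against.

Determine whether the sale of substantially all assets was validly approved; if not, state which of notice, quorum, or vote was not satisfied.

Notice: 22 days given; 21 required. Satisfied.
Quorum: 33% of 7,034 = 2,321.22, rounded up to 2,322; 3,093 present. Satisfied.
Vote: requires two-thirds of all shareholders of record (7,034); 2/3 of 7034 = 4689.33, rounded up to 4690, so 4,690 needed; 3,093 in favor. Not satisfied.

Invalid — vote requirement not satisfied.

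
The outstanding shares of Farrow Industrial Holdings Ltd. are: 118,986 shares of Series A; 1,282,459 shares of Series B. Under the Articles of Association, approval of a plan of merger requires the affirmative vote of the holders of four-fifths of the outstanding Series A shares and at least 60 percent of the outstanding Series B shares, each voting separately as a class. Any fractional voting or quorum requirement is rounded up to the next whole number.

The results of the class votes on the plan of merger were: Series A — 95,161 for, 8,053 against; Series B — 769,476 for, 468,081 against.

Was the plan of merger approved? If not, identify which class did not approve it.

Series A: 4/5 of 118986 = 95188.80, rounded up to 95189; 95,189 required, 95,161 in favor — not approved.
Series B: 3/5 of 1282459 = 769475.40, rounded up to 769476; 769,476 required, 769,476 in favor — approved.

Not approved — the Series A shares did not give the required vote.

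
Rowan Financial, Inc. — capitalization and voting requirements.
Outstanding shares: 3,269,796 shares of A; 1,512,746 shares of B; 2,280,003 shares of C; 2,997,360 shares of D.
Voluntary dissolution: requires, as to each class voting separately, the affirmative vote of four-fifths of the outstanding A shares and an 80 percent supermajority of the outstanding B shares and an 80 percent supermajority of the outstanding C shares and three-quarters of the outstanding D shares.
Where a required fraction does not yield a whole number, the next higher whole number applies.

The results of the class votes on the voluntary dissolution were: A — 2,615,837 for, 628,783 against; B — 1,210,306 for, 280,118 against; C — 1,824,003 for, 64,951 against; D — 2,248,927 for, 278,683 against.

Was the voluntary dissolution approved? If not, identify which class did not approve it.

A: 4/5 of 3269796 = 2615836.80, rounded up to 2615837; 2,615,837 required, 2,615,837 in favor — approved.
B: 4/5 of 1512746 = 1210196.80, rounded up to 1210197; 1,210,197 required, 1,210,306 in favor — approved.
C: 4/5 of 2280003 = 1824002.40, rounded up to 1824003; 1,824,003 required, 1,824,003 in favor — approved.
D: 3/4 of 2997360 = 2248020; 2,248,020 required, 2,248,927 in favor — approved.

Approved — every class gave the required vote.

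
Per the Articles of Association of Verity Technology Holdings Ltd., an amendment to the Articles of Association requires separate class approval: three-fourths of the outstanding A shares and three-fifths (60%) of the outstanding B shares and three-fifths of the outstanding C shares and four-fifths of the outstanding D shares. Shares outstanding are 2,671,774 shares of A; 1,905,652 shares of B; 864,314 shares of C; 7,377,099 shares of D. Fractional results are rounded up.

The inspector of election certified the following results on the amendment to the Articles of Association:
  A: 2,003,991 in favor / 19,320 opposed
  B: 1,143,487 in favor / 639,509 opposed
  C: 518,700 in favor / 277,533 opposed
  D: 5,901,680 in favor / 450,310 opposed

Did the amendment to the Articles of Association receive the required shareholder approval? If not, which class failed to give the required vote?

A: 3/4 of 2671774 = 2003830.50, rounded up to 2003831; 2,003,831 required, 2,003,991 in favor — approved.
B: 3/5 of 1905652 = 1143391.20, rounded up to 1143392; 1,143,392 required, 1,143,487 in favor — approved.
C: 3/5 of 864314 = 518588.40, rounded up to 518589; 518,589 required, 518,700 in favor — approved.
D: 4/5 of 7377099 = 5901679.20, rounded up to 5901680; 5,901,680 required, 5,901,680 in favor — approved.

Approved — every class gave the required vote.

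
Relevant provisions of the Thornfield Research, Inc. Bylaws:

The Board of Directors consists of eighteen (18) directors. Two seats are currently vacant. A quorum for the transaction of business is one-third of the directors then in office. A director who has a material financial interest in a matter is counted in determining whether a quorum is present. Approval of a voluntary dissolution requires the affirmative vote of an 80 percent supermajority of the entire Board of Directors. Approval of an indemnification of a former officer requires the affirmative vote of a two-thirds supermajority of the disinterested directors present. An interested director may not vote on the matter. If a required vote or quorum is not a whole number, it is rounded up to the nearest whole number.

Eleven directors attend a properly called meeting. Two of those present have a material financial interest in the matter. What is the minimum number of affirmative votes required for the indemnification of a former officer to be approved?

The indemnification of a former officer requires two-thirds of the disinterested directors present (11 − 2 = 9).
2/3 of 9 = 6.

6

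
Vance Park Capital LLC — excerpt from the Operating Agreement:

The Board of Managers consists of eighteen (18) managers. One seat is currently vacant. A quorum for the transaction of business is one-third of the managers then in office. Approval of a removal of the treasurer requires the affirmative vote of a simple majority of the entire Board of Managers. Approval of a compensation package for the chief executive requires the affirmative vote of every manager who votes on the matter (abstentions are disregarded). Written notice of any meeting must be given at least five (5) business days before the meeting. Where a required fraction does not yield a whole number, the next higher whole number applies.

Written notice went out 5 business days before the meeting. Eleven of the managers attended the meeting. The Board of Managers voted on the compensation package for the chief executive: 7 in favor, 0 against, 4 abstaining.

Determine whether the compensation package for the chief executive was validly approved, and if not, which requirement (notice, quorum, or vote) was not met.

Notice: 5 business days given; 5 required (5 ≥ 5). Satisfied.
Quorum: 11 present; quorum is 6. Satisfied.
Vote: the compensation package for the chief executive requires the unanimous vote of the votes cast (11 present − 4 abstaining = 7). Unanimous means all 7, so 7 affirmative votes are needed; 7 voted in favor. Satisfied.

Valid — all requirements satisfied.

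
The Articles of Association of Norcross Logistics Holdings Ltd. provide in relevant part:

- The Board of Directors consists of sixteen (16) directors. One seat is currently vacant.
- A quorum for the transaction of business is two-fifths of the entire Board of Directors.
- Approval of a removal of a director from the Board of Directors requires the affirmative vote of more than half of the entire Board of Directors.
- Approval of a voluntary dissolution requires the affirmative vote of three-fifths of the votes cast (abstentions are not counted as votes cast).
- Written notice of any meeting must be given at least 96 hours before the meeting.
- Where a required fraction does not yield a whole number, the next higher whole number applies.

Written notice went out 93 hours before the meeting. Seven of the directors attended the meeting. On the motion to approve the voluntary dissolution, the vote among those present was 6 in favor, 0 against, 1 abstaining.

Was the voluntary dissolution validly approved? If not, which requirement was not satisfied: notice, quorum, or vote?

Invalid — notice requirement not satisfied.

Notice: 93 hours given; 96 required (93 < 96). Not satisfied.
Quorum: 7 present; quorum is 7. Satisfied.
Vote: the voluntary dissolution requires three-fifths of the votes cast (7 present − 1 abstaining = 6). 3/5 of 6 = 3.60, rounded up to 4, so 4 affirmative votes are needed; 6 voted in favor. Satisfied.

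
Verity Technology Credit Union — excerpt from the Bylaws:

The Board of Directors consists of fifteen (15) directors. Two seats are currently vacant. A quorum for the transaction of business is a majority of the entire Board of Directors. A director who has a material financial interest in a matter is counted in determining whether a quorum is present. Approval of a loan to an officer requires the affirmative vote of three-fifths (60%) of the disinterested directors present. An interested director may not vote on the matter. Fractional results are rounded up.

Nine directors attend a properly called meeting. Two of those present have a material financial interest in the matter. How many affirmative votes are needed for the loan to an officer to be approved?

5

The loan to an officer requires three-fifths of the disinterested directors present (9 − 2 = 7).
3/5 of 7 = 4.20, rounded up to 5.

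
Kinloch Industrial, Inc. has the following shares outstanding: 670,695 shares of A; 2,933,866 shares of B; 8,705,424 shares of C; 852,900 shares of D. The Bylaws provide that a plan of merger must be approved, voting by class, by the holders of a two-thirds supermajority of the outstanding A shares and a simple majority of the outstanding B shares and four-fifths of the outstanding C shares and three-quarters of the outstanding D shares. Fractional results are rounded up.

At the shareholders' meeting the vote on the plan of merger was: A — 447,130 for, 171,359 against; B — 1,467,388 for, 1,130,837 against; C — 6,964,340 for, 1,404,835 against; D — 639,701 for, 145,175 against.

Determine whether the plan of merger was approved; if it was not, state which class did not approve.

A: 2/3 of 670695 = 447130; 447,130 required, 447,130 in favor — approved.
B: a majority of 2933866 is 1466934; 1,466,934 required, 1,467,388 in favor — approved.
C: 4/5 of 8705424 = 6964339.20, rounded up to 6964340; 6,964,340 required, 6,964,340 in favor — approved.
D: 3/4 of 852900 = 639675; 639,675 required, 639,701 in favor — approved.

Approved — every class gave the required vote.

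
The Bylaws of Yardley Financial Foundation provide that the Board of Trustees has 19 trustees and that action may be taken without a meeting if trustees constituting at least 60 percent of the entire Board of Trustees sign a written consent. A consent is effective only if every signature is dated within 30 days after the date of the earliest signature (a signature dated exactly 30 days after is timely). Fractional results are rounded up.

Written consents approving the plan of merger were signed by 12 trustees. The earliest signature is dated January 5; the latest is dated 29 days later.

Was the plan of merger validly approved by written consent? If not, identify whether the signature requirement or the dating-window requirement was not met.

Signatures required: at least 60 percent of 19 — 3/5 of 19 = 11.40, rounded up to 12, so 12 needed; 12 signed. Sufficient.
Dating window: the latest signature is 29 days after the earliest; the limit is 30 days. Within the window.

Effective — both the signature and dating-window requirements are satisfied.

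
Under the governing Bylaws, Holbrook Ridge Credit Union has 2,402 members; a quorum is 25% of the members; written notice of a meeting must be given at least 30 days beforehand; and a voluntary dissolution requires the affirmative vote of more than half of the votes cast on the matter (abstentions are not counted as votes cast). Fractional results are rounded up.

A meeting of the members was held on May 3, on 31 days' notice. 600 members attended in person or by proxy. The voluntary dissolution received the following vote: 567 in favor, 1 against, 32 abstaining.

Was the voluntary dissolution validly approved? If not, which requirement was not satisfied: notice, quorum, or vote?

Invalid — quorum requirement not satisfied.

Notice: 31 days given; 30 required. Satisfied.
Quorum: 25% of 2,402 = 600.50, rounded up to 601; 600 present. Not satisfied.
Vote: requires a majority of the votes cast (600 − 32 abstaining = 568); a majority of 568 is 285, so 285 needed; 567 in favor. Satisfied.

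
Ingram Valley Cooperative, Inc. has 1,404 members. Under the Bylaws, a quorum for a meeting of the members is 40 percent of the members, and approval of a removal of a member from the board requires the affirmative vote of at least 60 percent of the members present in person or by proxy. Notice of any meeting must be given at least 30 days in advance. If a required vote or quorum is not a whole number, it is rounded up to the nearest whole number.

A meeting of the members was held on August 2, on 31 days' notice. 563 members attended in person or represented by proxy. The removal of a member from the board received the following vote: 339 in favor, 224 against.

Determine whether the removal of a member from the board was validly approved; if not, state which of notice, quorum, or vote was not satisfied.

Valid — all requirements satisfied.

Notice: 31 days given; 30 required. Satisfied.
Quorum: 40% of 1,404 = 561.60, rounded up to 562; 563 present. Satisfied.
Vote: requires three-fifths of those present (563); 3/5 of 563 = 337.80, rounded up to 338, so 338 needed; 339 in favor. Satisfied.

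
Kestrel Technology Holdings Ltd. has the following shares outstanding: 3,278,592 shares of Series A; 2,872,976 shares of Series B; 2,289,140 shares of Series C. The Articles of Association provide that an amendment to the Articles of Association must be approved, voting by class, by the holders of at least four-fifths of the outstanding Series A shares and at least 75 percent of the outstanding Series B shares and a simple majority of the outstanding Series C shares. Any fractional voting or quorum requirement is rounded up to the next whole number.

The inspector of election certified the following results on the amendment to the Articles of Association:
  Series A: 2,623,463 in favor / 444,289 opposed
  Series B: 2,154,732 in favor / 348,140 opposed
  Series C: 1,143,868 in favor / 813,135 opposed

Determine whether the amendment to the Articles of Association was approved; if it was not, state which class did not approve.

Series A: 4/5 of 3278592 = 2622873.60, rounded up to 2622874; 2,622,874 required, 2,623,463 in favor — approved.
Series B: 3/4 of 2872976 = 2154732; 2,154,732 required, 2,154,732 in favor — approved.
Series C: a majority of 2289140 is 1144571; 1,144,571 required, 1,143,868 in favor — not approved.

Not approved — the Series C shares did not give the required vote.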